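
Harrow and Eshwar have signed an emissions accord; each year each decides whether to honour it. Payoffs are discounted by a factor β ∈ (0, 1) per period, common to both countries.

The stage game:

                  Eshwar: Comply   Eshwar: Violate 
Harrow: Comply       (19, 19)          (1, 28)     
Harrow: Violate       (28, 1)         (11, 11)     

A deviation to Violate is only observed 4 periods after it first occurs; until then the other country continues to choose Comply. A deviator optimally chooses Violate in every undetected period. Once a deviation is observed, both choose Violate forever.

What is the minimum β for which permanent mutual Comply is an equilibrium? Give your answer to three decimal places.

Deviating for the 4 undetected periods gains 28−19 = 9 per period over cooperation, then loses 19−11 = 8 per period forever once punishment starts.
Gain: 9(1 + β + … + β^3); loss: 8·β^4/(1−β).
No profitable deviation ⇔ 9(1−β^4) ≤ 8·β^4, i.e. β^4 ≥ 9/(9+8) = 9/17.
Hence β ≥ (9/17)^(1/4) ≈ 0.853.

0.853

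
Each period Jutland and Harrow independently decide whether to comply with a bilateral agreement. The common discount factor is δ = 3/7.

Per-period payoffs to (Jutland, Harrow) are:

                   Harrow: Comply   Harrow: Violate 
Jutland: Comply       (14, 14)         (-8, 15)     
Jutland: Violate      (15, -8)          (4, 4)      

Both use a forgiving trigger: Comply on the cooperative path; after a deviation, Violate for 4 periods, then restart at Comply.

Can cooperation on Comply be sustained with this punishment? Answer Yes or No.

IC: δ+…+δ^4 ≥ (15−14)/(14−4) = 1/10.
At δ = 3/7: partial sum = 0.7247 ≥ 0.1000. Cooperation sustainable.

Yes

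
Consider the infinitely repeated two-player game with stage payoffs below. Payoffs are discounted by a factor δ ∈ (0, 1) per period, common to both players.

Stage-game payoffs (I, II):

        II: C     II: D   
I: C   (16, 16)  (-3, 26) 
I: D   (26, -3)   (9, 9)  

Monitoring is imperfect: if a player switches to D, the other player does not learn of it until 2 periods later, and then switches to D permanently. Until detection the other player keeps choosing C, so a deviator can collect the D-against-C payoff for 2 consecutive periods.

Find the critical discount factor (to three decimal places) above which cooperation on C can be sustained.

Deviating for the 2 undetected periods gains 26−16 = 10 per period over cooperation, then loses 16−9 = 7 per period forever once punishment starts.
Gain: 10(1 + δ + … + δ^1); loss: 7·δ^2/(1−δ).
No profitable deviation ⇔ 10(1−δ^2) ≤ 7·δ^2, i.e. δ^2 ≥ 10/(10+7) = 10/17.
Hence δ ≥ (10/17)^(1/2) ≈ 0.767.

0.767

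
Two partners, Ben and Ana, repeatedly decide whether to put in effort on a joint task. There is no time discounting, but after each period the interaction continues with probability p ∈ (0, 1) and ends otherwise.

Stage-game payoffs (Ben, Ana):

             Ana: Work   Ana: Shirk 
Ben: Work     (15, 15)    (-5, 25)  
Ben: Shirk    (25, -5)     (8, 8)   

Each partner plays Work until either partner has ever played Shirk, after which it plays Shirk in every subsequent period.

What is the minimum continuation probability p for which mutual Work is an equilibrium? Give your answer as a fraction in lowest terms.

10/17

Expected cooperation value is 15 + p·15 + p²·15 + … = 15/(1−p); deviation gives 25 + p·8/(1−p).
15 ≥ 25(1−p) + 8p ⇒ 17p ≥ 10 ⇒ p ≥ 10/17.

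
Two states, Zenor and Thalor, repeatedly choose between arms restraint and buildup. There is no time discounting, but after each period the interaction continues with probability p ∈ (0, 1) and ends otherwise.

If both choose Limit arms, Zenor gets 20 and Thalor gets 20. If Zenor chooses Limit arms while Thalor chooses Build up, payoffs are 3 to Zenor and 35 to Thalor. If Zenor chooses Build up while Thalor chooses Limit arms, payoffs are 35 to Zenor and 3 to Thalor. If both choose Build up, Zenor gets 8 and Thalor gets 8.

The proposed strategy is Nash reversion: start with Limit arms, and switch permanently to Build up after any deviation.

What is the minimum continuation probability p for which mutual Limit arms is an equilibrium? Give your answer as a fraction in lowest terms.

With no time discounting, the continuation probability p plays the role of the discount factor.
Grim-trigger IC: 20/(1−p) ≥ 35 + 8p/(1−p) ⇒ p ≥ (35−20)/(35−8) = 5/9.

5/9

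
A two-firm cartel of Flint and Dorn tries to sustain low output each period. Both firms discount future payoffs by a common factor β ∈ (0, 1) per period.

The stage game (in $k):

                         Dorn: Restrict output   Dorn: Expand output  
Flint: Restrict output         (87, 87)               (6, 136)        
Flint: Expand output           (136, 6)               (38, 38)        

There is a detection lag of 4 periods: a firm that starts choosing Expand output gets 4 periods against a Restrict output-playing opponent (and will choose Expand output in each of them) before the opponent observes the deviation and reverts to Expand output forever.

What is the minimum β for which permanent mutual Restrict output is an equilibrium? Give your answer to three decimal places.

0.841

A deviator earns 136 for 4 periods, then 38 forever; cooperating earns 87 forever. Multiplying the IC by (1−β):
87 ≥ 136(1−β^4) + 38β^4, so 98·β^4 ≥ 49 and β^4 ≥ 1/2.
β ≥ (1/2)^(1/4) ≈ 0.841.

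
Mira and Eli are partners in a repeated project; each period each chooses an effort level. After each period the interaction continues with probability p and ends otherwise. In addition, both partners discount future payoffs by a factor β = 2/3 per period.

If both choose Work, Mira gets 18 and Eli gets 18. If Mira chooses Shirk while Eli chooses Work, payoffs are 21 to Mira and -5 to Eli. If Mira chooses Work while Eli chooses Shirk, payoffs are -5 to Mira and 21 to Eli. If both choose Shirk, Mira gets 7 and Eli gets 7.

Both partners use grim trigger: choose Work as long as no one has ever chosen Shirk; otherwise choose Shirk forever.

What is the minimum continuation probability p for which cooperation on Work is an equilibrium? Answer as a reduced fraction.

Expected continuation weight on next period's payoff is β·p = 2/3·p, which plays the role of the discount factor.
Cooperation requires 2/3·p ≥ (21−18)/(21−7) = 3/14, hence p ≥ 9/28.

9/28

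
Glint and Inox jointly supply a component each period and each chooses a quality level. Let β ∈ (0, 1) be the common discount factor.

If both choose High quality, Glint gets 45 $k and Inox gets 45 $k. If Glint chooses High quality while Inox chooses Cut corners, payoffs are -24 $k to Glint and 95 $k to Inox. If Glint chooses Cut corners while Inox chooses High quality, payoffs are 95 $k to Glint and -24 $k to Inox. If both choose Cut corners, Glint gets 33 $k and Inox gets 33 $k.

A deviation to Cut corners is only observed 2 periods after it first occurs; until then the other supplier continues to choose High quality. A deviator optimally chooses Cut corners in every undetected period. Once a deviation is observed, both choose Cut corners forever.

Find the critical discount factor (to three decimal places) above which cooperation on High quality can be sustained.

0.898

Deviating for the 2 undetected periods gains 95−45 = 50 per period over cooperation, then loses 45−33 = 12 per period forever once punishment starts.
Gain: 50(1 + β + … + β^1); loss: 12·β^2/(1−β).
No profitable deviation ⇔ 50(1−β^2) ≤ 12·β^2, i.e. β^2 ≥ 50/(50+12) = 25/31.
Hence β ≥ (25/31)^(1/2) ≈ 0.898.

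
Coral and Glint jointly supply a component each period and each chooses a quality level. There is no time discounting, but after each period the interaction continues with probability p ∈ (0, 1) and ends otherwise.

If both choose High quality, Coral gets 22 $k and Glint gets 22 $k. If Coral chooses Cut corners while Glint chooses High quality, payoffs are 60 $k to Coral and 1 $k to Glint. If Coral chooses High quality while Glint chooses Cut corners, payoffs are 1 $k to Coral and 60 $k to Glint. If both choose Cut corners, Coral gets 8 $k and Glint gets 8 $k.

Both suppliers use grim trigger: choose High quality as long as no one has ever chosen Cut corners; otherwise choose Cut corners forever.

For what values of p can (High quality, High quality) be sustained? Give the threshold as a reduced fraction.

Expected cooperation value is 22 + p·22 + p²·22 + … = 22/(1−p); deviation gives 60 + p·8/(1−p).
22 ≥ 60(1−p) + 8p ⇒ 52p ≥ 38 ⇒ p ≥ 38/52 = 19/26.

19/26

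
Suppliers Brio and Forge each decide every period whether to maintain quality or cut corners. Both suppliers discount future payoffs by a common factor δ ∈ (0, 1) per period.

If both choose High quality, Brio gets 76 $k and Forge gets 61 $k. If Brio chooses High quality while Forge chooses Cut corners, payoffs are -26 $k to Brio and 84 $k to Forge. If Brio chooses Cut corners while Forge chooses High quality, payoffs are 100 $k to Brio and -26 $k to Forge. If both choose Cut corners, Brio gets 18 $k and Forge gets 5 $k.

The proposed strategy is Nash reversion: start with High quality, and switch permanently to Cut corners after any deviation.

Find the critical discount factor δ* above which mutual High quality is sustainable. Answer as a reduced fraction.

Brio: cooperation gives 76 each period; deviation gives 100 once then 18 forever.
  76/(1−δ) ≥ 100 + 18δ/(1−δ) ⇒ δ ≥ 24/82 = 12/41.
Forge: cooperation gives 61 each period; deviation gives 84 once then 5 forever.
  δ ≥ 23/79.
Both must hold, so the binding constraint is Brio's: δ ≥ 12/41.

12/41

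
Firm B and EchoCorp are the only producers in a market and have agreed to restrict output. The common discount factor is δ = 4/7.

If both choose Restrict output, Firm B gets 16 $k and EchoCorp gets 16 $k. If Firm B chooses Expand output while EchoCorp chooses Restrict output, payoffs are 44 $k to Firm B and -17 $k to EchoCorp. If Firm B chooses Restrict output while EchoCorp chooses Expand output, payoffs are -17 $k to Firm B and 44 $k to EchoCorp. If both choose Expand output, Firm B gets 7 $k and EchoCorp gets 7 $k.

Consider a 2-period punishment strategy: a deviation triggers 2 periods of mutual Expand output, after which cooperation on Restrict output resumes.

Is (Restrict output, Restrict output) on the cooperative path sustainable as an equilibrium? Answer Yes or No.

Comparing payoff streams over the 3 periods until play realigns: cooperate → 16(1+δ+…+δ^2); deviate → 44 + 7(δ+…+δ^2).
Cooperation is sustained iff (16−7)(δ+…+δ^2) ≥ 44−16.
δ+…+δ^2 = 4/7·(1−(4/7)^2)/(1−4/7) = 0.8980, and (44−16)/(16−7) = 3.1111.
0.8980 < 3.1111, so cooperation is not sustainable.

No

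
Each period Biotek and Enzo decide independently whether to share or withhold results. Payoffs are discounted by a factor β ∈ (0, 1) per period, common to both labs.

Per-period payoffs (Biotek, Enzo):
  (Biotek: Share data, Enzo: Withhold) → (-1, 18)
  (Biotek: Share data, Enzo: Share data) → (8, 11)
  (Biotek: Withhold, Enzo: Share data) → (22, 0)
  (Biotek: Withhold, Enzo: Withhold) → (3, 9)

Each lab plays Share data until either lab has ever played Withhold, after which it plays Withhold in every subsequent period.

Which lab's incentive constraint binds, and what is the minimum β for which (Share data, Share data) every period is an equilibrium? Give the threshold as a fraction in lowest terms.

Enzo; β ≥ 7/9

Biotek's threshold: (22−8)/(22−3) = 14/19.
Enzo's threshold: (18−11)/(18−9) = 7/9.
14/19 < 7/9, so Enzo binds and β* = 7/9.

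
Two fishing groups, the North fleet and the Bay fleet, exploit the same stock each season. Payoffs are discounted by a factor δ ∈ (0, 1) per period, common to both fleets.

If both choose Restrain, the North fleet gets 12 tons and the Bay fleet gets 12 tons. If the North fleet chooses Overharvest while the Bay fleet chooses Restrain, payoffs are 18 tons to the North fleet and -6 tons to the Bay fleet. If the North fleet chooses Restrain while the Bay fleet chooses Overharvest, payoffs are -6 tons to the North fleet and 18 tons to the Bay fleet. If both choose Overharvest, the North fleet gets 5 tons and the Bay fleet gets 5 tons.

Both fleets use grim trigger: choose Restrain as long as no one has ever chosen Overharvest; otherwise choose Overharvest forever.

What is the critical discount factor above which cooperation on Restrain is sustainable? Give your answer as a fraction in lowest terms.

6/13

Cooperation forever yields 12 each period: 12/(1−δ).
Deviating yields 18 once, then 5 forever: 18 + 5δ/(1−δ).
No profitable deviation requires 12/(1−δ) ≥ 18 + 5δ/(1−δ).
Multiplying by (1−δ): 12 ≥ 18(1−δ) + 5δ = 18 − 13δ.
So 13δ ≥ 6, i.e. δ ≥ 6/13.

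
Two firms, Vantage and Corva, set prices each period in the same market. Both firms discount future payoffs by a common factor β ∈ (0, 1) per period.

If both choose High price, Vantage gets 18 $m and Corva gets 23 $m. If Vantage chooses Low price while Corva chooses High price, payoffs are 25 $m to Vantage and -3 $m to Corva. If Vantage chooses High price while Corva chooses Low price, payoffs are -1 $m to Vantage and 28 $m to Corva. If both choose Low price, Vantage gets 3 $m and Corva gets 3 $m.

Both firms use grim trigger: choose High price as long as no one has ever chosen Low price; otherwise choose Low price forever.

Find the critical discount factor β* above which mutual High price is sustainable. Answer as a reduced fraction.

Vantage's threshold: (25−18)/(25−3) = 7/22.
Corva's threshold: (28−23)/(28−3) = 1/5.
7/22 > 1/5, so Vantage binds and β* = 7/22.

7/22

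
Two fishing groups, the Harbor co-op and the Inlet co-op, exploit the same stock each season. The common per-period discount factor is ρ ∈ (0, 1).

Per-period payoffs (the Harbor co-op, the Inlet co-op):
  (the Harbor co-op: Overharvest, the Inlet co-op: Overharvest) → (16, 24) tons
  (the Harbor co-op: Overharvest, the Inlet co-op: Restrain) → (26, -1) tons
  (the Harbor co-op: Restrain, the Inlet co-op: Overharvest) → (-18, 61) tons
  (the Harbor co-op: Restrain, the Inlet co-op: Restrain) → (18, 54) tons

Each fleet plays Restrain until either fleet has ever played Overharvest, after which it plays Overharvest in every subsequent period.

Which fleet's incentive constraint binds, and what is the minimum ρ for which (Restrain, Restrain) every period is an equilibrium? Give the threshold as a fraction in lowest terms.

the Harbor co-op: cooperation gives 18 each period; deviation gives 26 once then 16 forever.
  18/(1−ρ) ≥ 26 + 16ρ/(1−ρ) ⇒ ρ ≥ 8/10 = 4/5.
the Inlet co-op: cooperation gives 54 each period; deviation gives 61 once then 24 forever.
  ρ ≥ 7/37.
Both must hold, so the binding constraint is the Harbor co-op's: ρ ≥ 4/5.

the Harbor co-op; ρ ≥ 4/5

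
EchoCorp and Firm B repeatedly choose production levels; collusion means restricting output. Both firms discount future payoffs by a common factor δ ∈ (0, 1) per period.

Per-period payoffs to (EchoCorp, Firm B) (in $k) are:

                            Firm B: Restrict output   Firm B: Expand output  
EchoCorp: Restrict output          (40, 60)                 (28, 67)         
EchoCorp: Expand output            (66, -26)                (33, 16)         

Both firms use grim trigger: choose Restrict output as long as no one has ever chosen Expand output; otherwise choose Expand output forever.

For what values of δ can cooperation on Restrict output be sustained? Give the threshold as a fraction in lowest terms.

26/33

For EchoCorp: deviation gain 66−40 = 26, per-period punishment loss 40−33 = 7. IC gives δ ≥ 26/33.
For Firm B: gain 7, loss 44 per period, so δ ≥ 7/51.
The tighter constraint is EchoCorp's, so cooperation needs δ ≥ 26/33.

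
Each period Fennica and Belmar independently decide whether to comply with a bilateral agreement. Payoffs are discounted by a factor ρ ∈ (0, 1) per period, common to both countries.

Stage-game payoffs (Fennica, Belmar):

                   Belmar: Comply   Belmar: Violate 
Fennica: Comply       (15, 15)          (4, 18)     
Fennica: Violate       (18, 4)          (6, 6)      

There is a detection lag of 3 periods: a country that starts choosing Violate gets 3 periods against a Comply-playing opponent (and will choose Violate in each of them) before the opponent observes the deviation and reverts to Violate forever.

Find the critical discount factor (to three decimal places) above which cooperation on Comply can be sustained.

0.630

Deviating for the 3 undetected periods gains 18−15 = 3 per period over cooperation, then loses 15−6 = 9 per period forever once punishment starts.
Gain: 3(1 + ρ + … + ρ^2); loss: 9·ρ^3/(1−ρ).
No profitable deviation ⇔ 3(1−ρ^3) ≤ 9·ρ^3, i.e. ρ^3 ≥ 3/(3+9) = 1/4.
Hence ρ ≥ (1/4)^(1/3) ≈ 0.630.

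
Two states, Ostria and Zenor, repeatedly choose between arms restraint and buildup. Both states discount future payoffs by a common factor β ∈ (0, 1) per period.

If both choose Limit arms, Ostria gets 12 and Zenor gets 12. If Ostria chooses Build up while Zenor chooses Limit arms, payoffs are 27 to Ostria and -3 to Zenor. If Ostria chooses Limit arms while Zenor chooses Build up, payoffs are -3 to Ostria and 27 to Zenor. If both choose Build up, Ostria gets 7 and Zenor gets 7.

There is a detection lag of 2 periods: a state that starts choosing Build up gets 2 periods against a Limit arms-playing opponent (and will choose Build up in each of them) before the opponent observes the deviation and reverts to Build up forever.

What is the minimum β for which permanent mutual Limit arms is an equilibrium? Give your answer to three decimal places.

The best deviation is to choose Build up for all 2 undetected periods, earning 27 each, then 7 forever once detected.
Deviation value: 27(1−β^2)/(1−β) + 7β^2/(1−β); cooperation value: 12/(1−β).
IC: 12 ≥ 27(1−β^2) + 7β^2 = 27 − 20β^2.
So β^2 ≥ 15/20 = 3/4, giving β ≥ (3/4)^(1/2) ≈ 0.866.

0.866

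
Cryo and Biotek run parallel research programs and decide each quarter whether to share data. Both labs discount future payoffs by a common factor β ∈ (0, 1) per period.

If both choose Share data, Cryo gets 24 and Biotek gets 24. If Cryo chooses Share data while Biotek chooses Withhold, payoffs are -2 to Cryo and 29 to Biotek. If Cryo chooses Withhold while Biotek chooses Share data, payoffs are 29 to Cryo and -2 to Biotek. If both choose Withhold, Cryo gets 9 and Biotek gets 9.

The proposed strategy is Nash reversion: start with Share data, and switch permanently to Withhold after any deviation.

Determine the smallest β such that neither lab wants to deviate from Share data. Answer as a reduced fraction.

Under grim trigger the critical discount factor is (T−C)/(T−P) with T = 29, C = 24, P = 9.
β* = (29−24)/(29−9) = 5/20 = 1/4.

1/4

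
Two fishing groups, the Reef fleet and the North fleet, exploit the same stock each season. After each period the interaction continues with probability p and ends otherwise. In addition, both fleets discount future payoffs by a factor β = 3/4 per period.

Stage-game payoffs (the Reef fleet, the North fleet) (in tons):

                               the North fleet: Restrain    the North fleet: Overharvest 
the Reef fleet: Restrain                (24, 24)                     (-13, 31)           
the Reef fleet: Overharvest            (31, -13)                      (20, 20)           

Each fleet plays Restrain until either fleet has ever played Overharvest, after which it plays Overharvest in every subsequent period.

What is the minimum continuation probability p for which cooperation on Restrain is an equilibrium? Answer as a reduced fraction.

28/33

Expected continuation weight on next period's payoff is β·p = 3/4·p, which plays the role of the discount factor.
Cooperation requires 3/4·p ≥ (31−24)/(31−20) = 7/11, hence p ≥ 28/33.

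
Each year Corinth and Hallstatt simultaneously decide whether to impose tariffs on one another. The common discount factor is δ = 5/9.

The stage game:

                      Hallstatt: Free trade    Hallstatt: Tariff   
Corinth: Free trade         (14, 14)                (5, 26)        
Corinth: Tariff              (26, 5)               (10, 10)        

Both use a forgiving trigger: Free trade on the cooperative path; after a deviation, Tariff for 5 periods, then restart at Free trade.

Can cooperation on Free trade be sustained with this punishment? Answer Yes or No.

Comparing payoff streams over the 6 periods until play realigns: cooperate → 14(1+δ+…+δ^5); deviate → 26 + 10(δ+…+δ^5).
Cooperation is sustained iff (14−10)(δ+…+δ^5) ≥ 26−14.
δ+…+δ^5 = 5/9·(1−(5/9)^5)/(1−5/9) = 1.1838, and (26−14)/(14−10) = 3.0000.
1.1838 < 3.0000, so cooperation is not sustainable.

No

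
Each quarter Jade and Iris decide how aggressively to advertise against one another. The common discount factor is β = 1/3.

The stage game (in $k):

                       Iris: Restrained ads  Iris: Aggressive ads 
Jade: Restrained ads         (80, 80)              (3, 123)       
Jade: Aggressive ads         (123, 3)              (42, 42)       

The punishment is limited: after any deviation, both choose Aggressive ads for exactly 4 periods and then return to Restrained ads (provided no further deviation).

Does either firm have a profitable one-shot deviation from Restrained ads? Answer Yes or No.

Yes

A one-shot deviation gives 123 now, then 42 for 4 periods, then back to 80.
Gain from deviating: (123−80) today; loss: (80−42) in each of the next 4 periods.
No-deviation condition: (80−42)(β+…+β^4) ≥ 123−80, i.e. β+…+β^4 ≥ 43/38.
At β = 1/3: β+…+β^4 = 0.4938 < 1.1316.
So cooperation is not sustainable.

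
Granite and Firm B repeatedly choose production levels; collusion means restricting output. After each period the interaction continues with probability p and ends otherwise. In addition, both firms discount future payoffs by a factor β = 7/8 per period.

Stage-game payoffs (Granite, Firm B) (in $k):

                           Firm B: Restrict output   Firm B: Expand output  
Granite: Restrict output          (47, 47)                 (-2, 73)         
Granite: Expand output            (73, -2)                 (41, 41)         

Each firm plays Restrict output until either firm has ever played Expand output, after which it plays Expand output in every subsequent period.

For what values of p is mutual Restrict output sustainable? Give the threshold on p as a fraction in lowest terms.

13/14

With continuation probability p and discount β, the effective per-period discount factor is βp.
Grim-trigger IC: βp ≥ (73−47)/(73−41) = 13/16.
So p ≥ (13/16)/(7/8) = 13/14.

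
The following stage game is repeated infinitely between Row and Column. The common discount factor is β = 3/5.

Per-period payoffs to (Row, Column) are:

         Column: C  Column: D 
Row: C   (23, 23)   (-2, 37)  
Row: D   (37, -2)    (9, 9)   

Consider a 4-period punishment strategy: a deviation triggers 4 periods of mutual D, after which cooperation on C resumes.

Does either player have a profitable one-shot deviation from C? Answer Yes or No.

No

A one-shot deviation gives 37 now, then 9 for 4 periods, then back to 23.
Gain from deviating: (37−23) today; loss: (23−9) in each of the next 4 periods.
No-deviation condition: (23−9)(β+…+β^4) ≥ 37−23, i.e. β+…+β^4 ≥ 1.
At β = 3/5: β+…+β^4 = 1.3056 ≥ 1.0000.
So cooperation is sustainable.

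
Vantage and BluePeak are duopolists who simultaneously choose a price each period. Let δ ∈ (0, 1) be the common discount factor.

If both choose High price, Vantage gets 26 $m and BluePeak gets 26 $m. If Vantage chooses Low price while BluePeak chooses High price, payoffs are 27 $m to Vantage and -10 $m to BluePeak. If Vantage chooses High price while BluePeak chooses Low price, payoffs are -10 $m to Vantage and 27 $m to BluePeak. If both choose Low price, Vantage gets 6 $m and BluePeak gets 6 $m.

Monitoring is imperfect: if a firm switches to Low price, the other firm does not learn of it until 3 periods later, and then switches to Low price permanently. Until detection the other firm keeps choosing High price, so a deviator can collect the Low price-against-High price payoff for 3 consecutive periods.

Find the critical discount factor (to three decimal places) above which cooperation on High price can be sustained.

Deviating for the 3 undetected periods gains 27−26 = 1 per period over cooperation, then loses 26−6 = 20 per period forever once punishment starts.
Gain: 1(1 + δ + … + δ^2); loss: 20·δ^3/(1−δ).
No profitable deviation ⇔ 1(1−δ^3) ≤ 20·δ^3, i.e. δ^3 ≥ 1/(1+20) = 1/21.
Hence δ ≥ (1/21)^(1/3) ≈ 0.362.

0.362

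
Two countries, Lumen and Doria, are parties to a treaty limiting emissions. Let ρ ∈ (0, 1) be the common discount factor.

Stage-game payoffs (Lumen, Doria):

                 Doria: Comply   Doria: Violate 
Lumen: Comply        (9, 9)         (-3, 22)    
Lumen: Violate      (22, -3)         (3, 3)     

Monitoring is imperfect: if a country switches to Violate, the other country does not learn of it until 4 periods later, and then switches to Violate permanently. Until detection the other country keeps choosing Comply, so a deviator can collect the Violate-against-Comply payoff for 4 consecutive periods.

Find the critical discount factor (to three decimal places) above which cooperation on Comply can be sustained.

0.909

Deviating for the 4 undetected periods gains 22−9 = 13 per period over cooperation, then loses 9−3 = 6 per period forever once punishment starts.
Gain: 13(1 + ρ + … + ρ^3); loss: 6·ρ^4/(1−ρ).
No profitable deviation ⇔ 13(1−ρ^4) ≤ 6·ρ^4, i.e. ρ^4 ≥ 13/(13+6) = 13/19.
Hence ρ ≥ (13/19)^(1/4) ≈ 0.909.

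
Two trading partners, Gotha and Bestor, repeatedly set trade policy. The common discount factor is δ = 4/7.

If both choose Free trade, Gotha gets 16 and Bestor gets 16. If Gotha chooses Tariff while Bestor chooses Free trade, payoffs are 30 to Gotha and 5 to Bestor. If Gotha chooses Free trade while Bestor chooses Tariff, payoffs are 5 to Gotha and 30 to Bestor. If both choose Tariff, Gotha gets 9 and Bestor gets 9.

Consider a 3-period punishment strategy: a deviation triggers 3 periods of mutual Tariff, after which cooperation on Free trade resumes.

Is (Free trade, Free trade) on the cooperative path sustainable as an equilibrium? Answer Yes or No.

IC: δ+…+δ^3 ≥ (30−16)/(16−9) = 2.
At δ = 4/7: partial sum = 1.0845 < 2.0000. Cooperation not sustainable.

No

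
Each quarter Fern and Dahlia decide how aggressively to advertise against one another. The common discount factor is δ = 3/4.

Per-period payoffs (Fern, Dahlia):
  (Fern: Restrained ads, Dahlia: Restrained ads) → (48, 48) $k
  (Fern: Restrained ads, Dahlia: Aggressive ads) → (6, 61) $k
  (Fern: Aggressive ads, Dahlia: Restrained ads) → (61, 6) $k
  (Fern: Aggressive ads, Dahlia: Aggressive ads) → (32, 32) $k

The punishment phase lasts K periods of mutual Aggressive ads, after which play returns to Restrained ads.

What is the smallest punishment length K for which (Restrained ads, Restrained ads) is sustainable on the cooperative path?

No profitable deviation requires (48−32)(δ+…+δ^K) ≥ 61−48, i.e. δ+…+δ^K ≥ 13/16 ≈ 0.8125.
With δ = 3/4, the partial sums are K=1: 0.7500, K=2: 1.3125.
K = 2 is the first length at which the sum reaches 0.8125.

2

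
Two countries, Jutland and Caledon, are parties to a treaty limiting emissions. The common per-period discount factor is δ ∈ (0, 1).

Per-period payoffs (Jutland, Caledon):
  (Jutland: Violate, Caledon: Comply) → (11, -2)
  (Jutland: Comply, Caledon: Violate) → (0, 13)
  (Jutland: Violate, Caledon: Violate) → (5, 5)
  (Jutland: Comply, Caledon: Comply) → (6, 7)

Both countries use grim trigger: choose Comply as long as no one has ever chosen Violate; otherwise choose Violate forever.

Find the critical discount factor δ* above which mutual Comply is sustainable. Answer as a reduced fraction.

5/6

Jutland's threshold: (11−6)/(11−5) = 5/6.
Caledon's threshold: (13−7)/(13−5) = 3/4.
5/6 > 3/4, so Jutland binds and δ* = 5/6.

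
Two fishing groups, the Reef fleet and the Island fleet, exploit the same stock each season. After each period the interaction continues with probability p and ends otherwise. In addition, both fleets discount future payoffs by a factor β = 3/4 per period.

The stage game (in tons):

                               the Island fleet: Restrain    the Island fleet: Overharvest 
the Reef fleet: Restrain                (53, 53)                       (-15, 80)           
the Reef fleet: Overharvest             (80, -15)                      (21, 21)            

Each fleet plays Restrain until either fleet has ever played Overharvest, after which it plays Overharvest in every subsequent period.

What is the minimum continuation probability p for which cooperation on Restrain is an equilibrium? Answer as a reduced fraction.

36/59

With continuation probability p and discount β, the effective per-period discount factor is βp.
Grim-trigger IC: βp ≥ (80−53)/(80−21) = 27/59.
So p ≥ (27/59)/(3/4) = 36/59.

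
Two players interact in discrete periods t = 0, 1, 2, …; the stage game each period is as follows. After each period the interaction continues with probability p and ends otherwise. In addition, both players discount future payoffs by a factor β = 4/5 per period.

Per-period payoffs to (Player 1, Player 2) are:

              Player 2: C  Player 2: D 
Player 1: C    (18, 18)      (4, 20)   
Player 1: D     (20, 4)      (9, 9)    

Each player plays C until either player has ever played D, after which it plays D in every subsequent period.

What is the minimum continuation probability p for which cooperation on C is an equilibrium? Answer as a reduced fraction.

5/22

Expected continuation weight on next period's payoff is β·p = 4/5·p, which plays the role of the discount factor.
Cooperation requires 4/5·p ≥ (20−18)/(20−9) = 2/11, hence p ≥ 5/22.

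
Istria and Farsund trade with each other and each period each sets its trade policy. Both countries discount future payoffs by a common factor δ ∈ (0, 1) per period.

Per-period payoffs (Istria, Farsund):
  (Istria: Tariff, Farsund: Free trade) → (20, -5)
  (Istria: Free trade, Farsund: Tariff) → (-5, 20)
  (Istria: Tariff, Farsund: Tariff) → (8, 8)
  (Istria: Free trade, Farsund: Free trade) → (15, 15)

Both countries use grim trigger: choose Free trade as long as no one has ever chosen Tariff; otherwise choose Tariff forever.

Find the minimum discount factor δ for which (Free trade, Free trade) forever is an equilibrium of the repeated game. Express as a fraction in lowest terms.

5/12

Cooperation forever yields 15 each period: 15/(1−δ).
Deviating yields 20 once, then 8 forever: 20 + 8δ/(1−δ).
No profitable deviation requires 15/(1−δ) ≥ 20 + 8δ/(1−δ).
Multiplying by (1−δ): 15 ≥ 20(1−δ) + 8δ = 20 − 12δ.
So 12δ ≥ 5, i.e. δ ≥ 5/12.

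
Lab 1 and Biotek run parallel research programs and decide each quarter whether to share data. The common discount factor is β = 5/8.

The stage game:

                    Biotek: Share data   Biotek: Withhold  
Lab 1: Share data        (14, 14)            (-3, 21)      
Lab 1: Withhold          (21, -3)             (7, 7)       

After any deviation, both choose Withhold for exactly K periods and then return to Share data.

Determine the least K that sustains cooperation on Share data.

2

No profitable deviation requires (14−7)(β+…+β^K) ≥ 21−14, i.e. β+…+β^K ≥ 1 ≈ 1.0000.
With β = 5/8, the partial sums are K=1: 0.6250, K=2: 1.0156.
K = 2 is the first length at which the sum reaches 1.0000.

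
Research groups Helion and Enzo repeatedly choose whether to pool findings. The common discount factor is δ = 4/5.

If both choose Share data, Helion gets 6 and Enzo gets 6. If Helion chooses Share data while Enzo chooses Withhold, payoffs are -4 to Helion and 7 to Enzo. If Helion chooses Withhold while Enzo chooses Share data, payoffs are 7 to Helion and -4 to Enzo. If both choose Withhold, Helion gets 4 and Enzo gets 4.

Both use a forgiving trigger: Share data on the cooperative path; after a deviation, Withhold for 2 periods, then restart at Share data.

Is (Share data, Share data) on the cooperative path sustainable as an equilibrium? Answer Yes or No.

Comparing payoff streams over the 3 periods until play realigns: cooperate → 6(1+δ+…+δ^2); deviate → 7 + 4(δ+…+δ^2).
Cooperation is sustained iff (6−4)(δ+…+δ^2) ≥ 7−6.
δ+…+δ^2 = 4/5·(1−(4/5)^2)/(1−4/5) = 1.4400, and (7−6)/(6−4) = 0.5000.
1.4400 ≥ 0.5000, so cooperation is sustainable.

Yes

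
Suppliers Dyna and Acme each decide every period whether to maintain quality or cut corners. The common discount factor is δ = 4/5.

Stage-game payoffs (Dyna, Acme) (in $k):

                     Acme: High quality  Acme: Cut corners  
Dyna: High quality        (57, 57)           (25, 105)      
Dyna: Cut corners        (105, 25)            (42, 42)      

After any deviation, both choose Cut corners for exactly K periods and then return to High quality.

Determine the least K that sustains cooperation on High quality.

Need Σ_{k=1}^{K} δ^k ≥ (105−57)/(57−42) = 3.2000 at δ = 4/5.
At K = 7 the sum is 3.1611 < 3.2000; at K = 8 it is 3.3289 ≥ 3.2000.
So the minimum punishment length is K = 8.

8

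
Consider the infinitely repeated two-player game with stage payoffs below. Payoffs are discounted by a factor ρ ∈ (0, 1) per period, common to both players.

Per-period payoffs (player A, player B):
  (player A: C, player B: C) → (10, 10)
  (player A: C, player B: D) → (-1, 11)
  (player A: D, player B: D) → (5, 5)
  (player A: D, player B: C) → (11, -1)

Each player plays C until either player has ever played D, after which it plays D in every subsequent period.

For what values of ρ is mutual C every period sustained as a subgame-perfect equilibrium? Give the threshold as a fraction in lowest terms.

One-period gain from deviating is 11 − 10 = 1. The loss is 10 − 5 = 5 in every subsequent period, with present value 5·ρ/(1−ρ).
Deviation is unprofitable when 5·ρ/(1−ρ) ≥ 1, i.e. ρ/(1−ρ) ≥ 1/5.
Equivalently ρ ≥ 1/(1+5) = 1/6.

1/6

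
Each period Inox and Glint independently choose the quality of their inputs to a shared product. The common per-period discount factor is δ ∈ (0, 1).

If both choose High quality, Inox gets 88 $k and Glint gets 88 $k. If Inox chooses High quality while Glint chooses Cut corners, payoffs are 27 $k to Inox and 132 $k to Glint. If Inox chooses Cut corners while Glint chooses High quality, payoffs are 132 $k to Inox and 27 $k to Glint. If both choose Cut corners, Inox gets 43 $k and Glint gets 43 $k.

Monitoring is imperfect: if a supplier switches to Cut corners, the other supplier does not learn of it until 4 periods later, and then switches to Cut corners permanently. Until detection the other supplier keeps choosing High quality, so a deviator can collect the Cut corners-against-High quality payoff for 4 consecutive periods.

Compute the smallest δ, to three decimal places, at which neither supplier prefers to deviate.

0.839

Deviating for the 4 undetected periods gains 132−88 = 44 per period over cooperation, then loses 88−43 = 45 per period forever once punishment starts.
Gain: 44(1 + δ + … + δ^3); loss: 45·δ^4/(1−δ).
No profitable deviation ⇔ 44(1−δ^4) ≤ 45·δ^4, i.e. δ^4 ≥ 44/(44+45) = 44/89.
Hence δ ≥ (44/89)^(1/4) ≈ 0.839.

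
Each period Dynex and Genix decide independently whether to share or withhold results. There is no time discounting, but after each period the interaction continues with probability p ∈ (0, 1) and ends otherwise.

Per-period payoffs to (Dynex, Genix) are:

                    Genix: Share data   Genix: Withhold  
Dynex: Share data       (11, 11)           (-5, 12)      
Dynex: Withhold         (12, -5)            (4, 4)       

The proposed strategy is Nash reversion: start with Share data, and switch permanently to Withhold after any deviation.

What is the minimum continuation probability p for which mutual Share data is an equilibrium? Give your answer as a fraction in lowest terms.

Expected cooperation value is 11 + p·11 + p²·11 + … = 11/(1−p); deviation gives 12 + p·4/(1−p).
11 ≥ 12(1−p) + 4p ⇒ 8p ≥ 1 ⇒ p ≥ 1/8.

1/8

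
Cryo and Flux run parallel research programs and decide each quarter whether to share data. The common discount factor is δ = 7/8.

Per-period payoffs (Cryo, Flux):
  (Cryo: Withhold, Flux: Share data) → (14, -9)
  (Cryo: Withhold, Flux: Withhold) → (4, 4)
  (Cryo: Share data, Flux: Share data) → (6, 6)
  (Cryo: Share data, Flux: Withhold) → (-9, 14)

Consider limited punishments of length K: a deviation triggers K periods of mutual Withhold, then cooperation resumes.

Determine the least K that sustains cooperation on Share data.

No profitable deviation requires (6−4)(δ+…+δ^K) ≥ 14−6, i.e. δ+…+δ^K ≥ 4 ≈ 4.0000.
With δ = 7/8, the partial sums are K=1: 0.8750, K=2: 1.6406, …, K=5: 3.4096, K=6: 3.8584, K=7: 4.2511.
K = 7 is the first length at which the sum reaches 4.0000.

7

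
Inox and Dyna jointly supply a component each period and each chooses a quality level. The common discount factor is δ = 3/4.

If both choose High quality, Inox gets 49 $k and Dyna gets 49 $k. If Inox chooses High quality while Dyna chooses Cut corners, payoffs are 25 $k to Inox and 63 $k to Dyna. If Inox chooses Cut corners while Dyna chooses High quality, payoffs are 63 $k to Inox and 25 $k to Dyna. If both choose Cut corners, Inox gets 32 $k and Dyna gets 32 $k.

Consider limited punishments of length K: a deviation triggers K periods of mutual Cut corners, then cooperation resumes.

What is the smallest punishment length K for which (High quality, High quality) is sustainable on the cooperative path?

2

Need Σ_{k=1}^{K} δ^k ≥ (63−49)/(49−32) = 0.8235 at δ = 3/4.
At K = 1 the sum is 0.7500 < 0.8235; at K = 2 it is 1.3125 ≥ 0.8235.
So the minimum punishment length is K = 2.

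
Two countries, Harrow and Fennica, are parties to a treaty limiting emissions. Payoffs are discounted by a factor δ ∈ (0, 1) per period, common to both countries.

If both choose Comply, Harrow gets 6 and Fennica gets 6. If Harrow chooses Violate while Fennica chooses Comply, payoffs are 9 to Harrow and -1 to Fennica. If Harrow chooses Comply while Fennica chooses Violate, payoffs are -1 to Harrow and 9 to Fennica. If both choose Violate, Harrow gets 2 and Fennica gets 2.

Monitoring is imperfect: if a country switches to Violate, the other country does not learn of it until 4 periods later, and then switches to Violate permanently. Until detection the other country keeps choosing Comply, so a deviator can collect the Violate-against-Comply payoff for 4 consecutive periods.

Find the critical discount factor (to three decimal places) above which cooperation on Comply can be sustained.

Deviating for the 4 undetected periods gains 9−6 = 3 per period over cooperation, then loses 6−2 = 4 per period forever once punishment starts.
Gain: 3(1 + δ + … + δ^3); loss: 4·δ^4/(1−δ).
No profitable deviation ⇔ 3(1−δ^4) ≤ 4·δ^4, i.e. δ^4 ≥ 3/(3+4) = 3/7.
Hence δ ≥ (3/7)^(1/4) ≈ 0.809.

0.809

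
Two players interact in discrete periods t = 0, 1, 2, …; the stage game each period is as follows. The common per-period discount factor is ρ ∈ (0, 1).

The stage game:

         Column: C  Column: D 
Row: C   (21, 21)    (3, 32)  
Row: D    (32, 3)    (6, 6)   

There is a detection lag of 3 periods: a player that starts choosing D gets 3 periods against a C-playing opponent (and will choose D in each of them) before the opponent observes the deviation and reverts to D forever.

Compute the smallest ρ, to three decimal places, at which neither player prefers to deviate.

The best deviation is to choose D for all 3 undetected periods, earning 32 each, then 6 forever once detected.
Deviation value: 32(1−ρ^3)/(1−ρ) + 6ρ^3/(1−ρ); cooperation value: 21/(1−ρ).
IC: 21 ≥ 32(1−ρ^3) + 6ρ^3 = 32 − 26ρ^3.
So ρ^3 ≥ 11/26, giving ρ ≥ (11/26)^(1/3) ≈ 0.751.

0.751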